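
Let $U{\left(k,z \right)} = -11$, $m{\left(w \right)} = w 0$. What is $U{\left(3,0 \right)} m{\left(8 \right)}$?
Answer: $0$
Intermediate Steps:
$m{\left(w \right)} = 0$
$U{\left(3,0 \right)} m{\left(8 \right)} = \left(-11\right) 0 = 0$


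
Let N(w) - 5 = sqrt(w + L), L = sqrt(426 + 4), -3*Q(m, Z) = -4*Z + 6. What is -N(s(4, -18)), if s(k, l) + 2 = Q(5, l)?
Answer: -5 - I*sqrt(28 - sqrt(430)) ≈ -5.0 - 2.6951*I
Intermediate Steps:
Q(m, Z) = -2 + 4*Z/3 (Q(m, Z) = -(-4*Z + 6)/3 = -(6 - 4*Z)/3 = -2 + 4*Z/3)
s(k, l) = -4 + 4*l/3 (s(k, l) = -2 + (-2 + 4*l/3) = -4 + 4*l/3)
L = sqrt(430) ≈ 20.736
N(w) = 5 + sqrt(w + sqrt(430))
-N(s(4, -18)) = -(5 + sqrt((-4 + (4/3)*(-18)) + sqrt(430))) = -(5 + sqrt((-4 - 24) + sqrt(430))) = -(5 + sqrt(-28 + sqrt(430))) = -5 - sqrt(-28 + sqrt(430))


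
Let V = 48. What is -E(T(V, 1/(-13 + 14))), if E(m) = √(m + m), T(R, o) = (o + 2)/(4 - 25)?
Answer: -I*√14/7 ≈ -0.53452*I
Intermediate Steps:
T(R, o) = -2/21 - o/21 (T(R, o) = (2 + o)/(-21) = (2 + o)*(-1/21) = -2/21 - o/21)
E(m) = √2*√m (E(m) = √(2*m) = √2*√m)
-E(T(V, 1/(-13 + 14))) = -√2*√(-2/21 - 1/(21*(-13 + 14))) = -√2*√(-2/21 - 1/21/1) = -√2*√(-2/21 - 1/21*1) = -√2*√(-2/21 - 1/21) = -√2*√(-⅐) = -√2*I*√7/7 = -I*√14/7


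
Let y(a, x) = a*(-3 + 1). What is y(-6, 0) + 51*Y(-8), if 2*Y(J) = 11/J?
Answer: -369/16 ≈ -23.063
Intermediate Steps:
Y(J) = 11/(2*J) (Y(J) = (11/J)/2 = 11/(2*J))
y(a, x) = -2*a (y(a, x) = a*(-2) = -2*a)
y(-6, 0) + 51*Y(-8) = -2*(-6) + 51*((11/2)/(-8)) = 12 + 51*((11/2)*(-⅛)) = 12 + 51*(-11/16) = 12 - 561/16 = -369/16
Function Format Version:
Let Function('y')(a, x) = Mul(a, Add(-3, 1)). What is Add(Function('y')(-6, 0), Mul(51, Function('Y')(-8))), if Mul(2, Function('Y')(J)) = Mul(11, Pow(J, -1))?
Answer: Rational(-369, 16) ≈ -23.063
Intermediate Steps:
Function('Y')(J) = Mul(Rational(11, 2), Pow(J, -1)) (Function('Y')(J) = Mul(Rational(1, 2), Mul(11, Pow(J, -1))) = Mul(Rational(11, 2), Pow(J, -1)))
Function('y')(a, x) = Mul(-2, a) (Function('y')(a, x) = Mul(a, -2) = Mul(-2, a))
Add(Function('y')(-6, 0), Mul(51, Function('Y')(-8))) = Add(Mul(-2, -6), Mul(51, Mul(Rational(11, 2), Pow(-8, -1)))) = Add(12, Mul(51, Mul(Rational(11, 2), Rational(-1, 8)))) = Add(12, Mul(51, Rational(-11, 16))) = Add(12, Rational(-561, 16)) = Rational(-369, 16)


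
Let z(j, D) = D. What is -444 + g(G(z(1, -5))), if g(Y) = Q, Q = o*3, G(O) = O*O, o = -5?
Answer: -459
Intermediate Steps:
G(O) = O²
Q = -15 (Q = -5*3 = -15)
g(Y) = -15
-444 + g(G(z(1, -5))) = -444 - 15 = -459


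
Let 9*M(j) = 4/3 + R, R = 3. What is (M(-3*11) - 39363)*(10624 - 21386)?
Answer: 11437724456/27 ≈ 4.2362e+8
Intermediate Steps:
M(j) = 13/27 (M(j) = (4/3 + 3)/9 = (1/9)*(13/3) = 13/27)
(M(-3*11) - 39363)*(10624 - 21386) = (13/27 - 39363)*(10624 - 21386) = -1062788/27*(-10762) = 11437724456/27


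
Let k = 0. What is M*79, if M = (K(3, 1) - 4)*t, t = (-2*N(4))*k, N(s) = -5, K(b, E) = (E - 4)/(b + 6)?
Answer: 0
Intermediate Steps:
K(b, E) = (-4 + E)/(6 + b)
t = 0 (t = -2*(-5)*0 = 10*0 = 0)
M = 0 (M = ((-4 + 1)/(6 + 3) - 4)*0 = (-3/9 - 4)*0 = ((1/9)*(-3) - 4)*0 = (-1/3 - 4)*0 = -13/3*0 = 0)
M*79 = 0*79 = 0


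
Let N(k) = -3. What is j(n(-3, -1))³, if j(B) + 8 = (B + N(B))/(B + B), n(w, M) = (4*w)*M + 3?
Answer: -54872/125 ≈ -438.98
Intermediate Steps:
n(w, M) = 3 + 4*M*w (n(w, M) = 4*M*w + 3 = 3 + 4*M*w)
j(B) = -8 + (-3 + B)/(2*B) (j(B) = -8 + (B - 3)/(B + B) = -8 + (-3 + B)/((2*B)) = -8 + (-3 + B)*(1/(2*B)) = -8 + (-3 + B)/(2*B))
j(n(-3, -1))³ = (3*(-1 - 5*(3 + 4*(-1)*(-3)))/(2*(3 + 4*(-1)*(-3))))³ = (3*(-1 - 5*(3 + 12))/(2*(3 + 12)))³ = ((3/2)*(-1 - 5*15)/15)³ = ((3/2)*(1/15)*(-1 - 75))³ = ((3/2)*(1/15)*(-76))³ = (-38/5)³ = -54872/125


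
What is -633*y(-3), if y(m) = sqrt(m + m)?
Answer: -633*I*sqrt(6) ≈ -1550.5*I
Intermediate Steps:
y(m) = sqrt(2)*sqrt(m) (y(m) = sqrt(2*m) = sqrt(2)*sqrt(m))
-633*y(-3) = -633*sqrt(2)*sqrt(-3) = -633*sqrt(2)*I*sqrt(3) = -633*I*sqrt(6)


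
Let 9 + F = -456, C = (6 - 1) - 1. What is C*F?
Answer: -1860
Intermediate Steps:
C = 4 (C = 5 - 1 = 4)
F = -465 (F = -9 - 456 = -465)
C*F = 4*(-465) = -1860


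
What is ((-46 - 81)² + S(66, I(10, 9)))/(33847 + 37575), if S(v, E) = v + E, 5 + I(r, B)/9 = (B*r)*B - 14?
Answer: 11657/35711 ≈ 0.32643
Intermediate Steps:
I(r, B) = -171 + 9*r*B² (I(r, B) = -45 + 9*((B*r)*B - 14) = -45 + 9*(r*B² - 14) = -45 + 9*(-14 + r*B²) = -45 + (-126 + 9*r*B²) = -171 + 9*r*B²)
S(v, E) = E + v
((-46 - 81)² + S(66, I(10, 9)))/(33847 + 37575) = ((-46 - 81)² + ((-171 + 9*10*9²) + 66))/(33847 + 37575) = ((-127)² + ((-171 + 9*10*81) + 66))/71422 = (16129 + ((-171 + 7290) + 66))*(1/71422) = (16129 + (7119 + 66))*(1/71422) = (16129 + 7185)*(1/71422) = 23314*(1/71422) = 11657/35711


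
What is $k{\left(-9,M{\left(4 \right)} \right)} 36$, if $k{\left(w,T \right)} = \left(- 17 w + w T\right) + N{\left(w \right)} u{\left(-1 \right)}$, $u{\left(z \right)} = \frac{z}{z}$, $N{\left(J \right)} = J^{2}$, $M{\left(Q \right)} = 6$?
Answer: $6480$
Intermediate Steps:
$u{\left(z \right)} = 1$
$k{\left(w,T \right)} = w^{2} - 17 w + T w$ ($k{\left(w,T \right)} = \left(- 17 w + w T\right) + w^{2} \cdot 1 = \left(- 17 w + T w\right) + w^{2} = w^{2} - 17 w + T w$)
$k{\left(-9,M{\left(4 \right)} \right)} 36 = - 9 \left(-17 + 6 - 9\right) 36 = \left(-9\right) \left(-20\right) 36 = 180 \cdot 36 = 6480$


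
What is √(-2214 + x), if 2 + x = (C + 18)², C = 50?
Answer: 2*√602 ≈ 49.071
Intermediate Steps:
x = 4622 (x = -2 + (50 + 18)² = -2 + 68² = -2 + 4624 = 4622)
√(-2214 + x) = √(-2214 + 4622) = √2408 = 2*√602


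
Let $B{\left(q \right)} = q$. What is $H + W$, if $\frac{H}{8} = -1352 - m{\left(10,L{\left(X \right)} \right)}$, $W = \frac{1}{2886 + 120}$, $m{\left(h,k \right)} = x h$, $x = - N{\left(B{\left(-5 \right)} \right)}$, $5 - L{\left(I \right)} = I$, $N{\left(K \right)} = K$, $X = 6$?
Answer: $- \frac{33715295}{3006} \approx -11216.0$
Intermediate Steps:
$L{\left(I \right)} = 5 - I$
$x = 5$ ($x = \left(-1\right) \left(-5\right) = 5$)
$m{\left(h,k \right)} = 5 h$
$W = \frac{1}{3006} \approx 0.00033267$
$H = -11216$ ($H = 8 \left(-1352 - 5 \cdot 10\right) = 8 \left(-1352 - 50\right) = 8 \left(-1402\right) = -11216$)
$H + W = -11216 + \frac{1}{3006} = - \frac{33715295}{3006}$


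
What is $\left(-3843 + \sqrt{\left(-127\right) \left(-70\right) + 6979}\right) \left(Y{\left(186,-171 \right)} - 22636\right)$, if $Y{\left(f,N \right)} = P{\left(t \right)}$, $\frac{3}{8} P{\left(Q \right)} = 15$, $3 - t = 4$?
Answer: $86836428 - 22596 \sqrt{15869} \approx 8.399 \cdot 10^{7}$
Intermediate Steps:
$t = -1$ ($t = 3 - 4 = -1$)
$P{\left(Q \right)} = 40$ ($P{\left(Q \right)} = \frac{8}{3} \cdot 15 = 40$)
$Y{\left(f,N \right)} = 40$
$\left(-3843 + \sqrt{\left(-127\right) \left(-70\right) + 6979}\right) \left(Y{\left(186,-171 \right)} - 22636\right) = \left(-3843 + \sqrt{\left(-127\right) \left(-70\right) + 6979}\right) \left(40 - 22636\right) = \left(-3843 + \sqrt{8890 + 6979}\right) \left(-22596\right) = \left(-3843 + \sqrt{15869}\right) \left(-22596\right) = 86836428 - 22596 \sqrt{15869}$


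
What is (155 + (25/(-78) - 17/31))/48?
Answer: 372689/116064 ≈ 3.2111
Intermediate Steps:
(155 + (25/(-78) - 17/31))/48 = (155 + (25*(-1/78) - 17*1/31))/48 = (155 + (-25/78 - 17/31))/48 = (155 - 2101/2418)/48 = (1/48)*(372689/2418) = 372689/116064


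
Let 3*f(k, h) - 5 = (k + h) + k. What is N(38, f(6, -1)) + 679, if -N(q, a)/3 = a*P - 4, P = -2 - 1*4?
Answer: 787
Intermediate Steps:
P = -6 (P = -2 - 4 = -6)
f(k, h) = 5/3 + h/3 + 2*k/3 (f(k, h) = 5/3 + ((k + h) + k)/3 = 5/3 + ((h + k) + k)/3 = 5/3 + (h + 2*k)/3 = 5/3 + (h/3 + 2*k/3) = 5/3 + h/3 + 2*k/3)
N(q, a) = 12 + 18*a (N(q, a) = -3*(a*(-6) - 4) = -3*(-6*a - 4) = -3*(-4 - 6*a) = 12 + 18*a)
N(38, f(6, -1)) + 679 = (12 + 18*(5/3 + (⅓)*(-1) + (⅔)*6)) + 679 = (12 + 18*(5/3 - ⅓ + 4)) + 679 = (12 + 18*(16/3)) + 679 = (12 + 96) + 679 = 108 + 679 = 787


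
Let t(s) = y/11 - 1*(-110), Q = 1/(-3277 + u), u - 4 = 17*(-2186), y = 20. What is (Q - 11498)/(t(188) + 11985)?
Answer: -568237549/597831475 ≈ -0.95050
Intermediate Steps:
u = -37158 (u = 4 + 17*(-2186) = 4 - 37162 = -37158)
Q = -1/40435 (Q = 1/(-3277 - 37158) = 1/(-40435) = -1/40435 ≈ -2.4731e-5)
t(s) = 1230/11 (t(s) = 20/11 - 1*(-110) = 20*(1/11) + 110 = 20/11 + 110 = 1230/11)
(Q - 11498)/(t(188) + 11985) = (-1/40435 - 11498)/(1230/11 + 11985) = -464921631/(40435*133065/11) = -464921631/40435*11/133065 = -568237549/597831475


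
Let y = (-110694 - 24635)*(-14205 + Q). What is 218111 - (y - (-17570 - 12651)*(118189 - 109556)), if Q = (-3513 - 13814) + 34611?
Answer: 155998209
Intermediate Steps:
Q = 17284 (Q = -17327 + 34611 = 17284)
y = -416677991 (y = (-110694 - 24635)*(-14205 + 17284) = -135329*3079 = -416677991)
218111 - (y - (-17570 - 12651)*(118189 - 109556)) = 218111 - (-416677991 - (-17570 - 12651)*(118189 - 109556)) = 218111 - (-416677991 - (-30221)*8633) = 218111 - (-416677991 - 1*(-260897893)) = 218111 - (-416677991 + 260897893) = 218111 - 1*(-155780098) = 218111 + 155780098 = 155998209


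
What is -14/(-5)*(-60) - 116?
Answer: -284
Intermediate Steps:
-14/(-5)*(-60) - 116 = -14*(-⅕)*(-60) - 116 = (14/5)*(-60) - 116 = -168 - 116 = -284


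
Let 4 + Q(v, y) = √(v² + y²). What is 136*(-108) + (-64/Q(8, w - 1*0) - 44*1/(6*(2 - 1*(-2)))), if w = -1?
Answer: -4320347/294 - 64*√65/49 ≈ -14706.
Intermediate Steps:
Q(v, y) = -4 + √(v² + y²)
136*(-108) + (-64/Q(8, w - 1*0) - 44*1/(6*(2 - 1*(-2)))) = 136*(-108) + (-64/(-4 + √(8² + (-1 - 1*0)²)) - 44*1/(6*(2 - 1*(-2)))) = -14688 + (-64/(-4 + √(64 + (-1 + 0)²)) - 44*1/(6*(2 + 2))) = -14688 + (-64/(-4 + √(64 + (-1)²)) - 44/(6*4)) = -14688 + (-64/(-4 + √(64 + 1)) - 44/24) = -14688 + (-64/(-4 + √65) - 44*1/24) = -14688 + (-64/(-4 + √65) - 11/6) = -14688 + (-11/6 - 64/(-4 + √65)) = -88139/6 - 64/(-4 + √65)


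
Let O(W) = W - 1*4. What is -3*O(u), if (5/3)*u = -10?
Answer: 30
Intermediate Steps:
u = -6 (u = (3/5)*(-10) = -6)
O(W) = -4 + W (O(W) = W - 4 = -4 + W)
-3*O(u) = -3*(-4 - 6) = -3*(-10) = 30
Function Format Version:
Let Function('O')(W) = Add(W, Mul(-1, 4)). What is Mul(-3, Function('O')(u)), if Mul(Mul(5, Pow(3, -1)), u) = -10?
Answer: 30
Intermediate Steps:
u = -6 (u = Mul(Rational(3, 5), -10) = -6)
Function('O')(W) = Add(-4, W) (Function('O')(W) = Add(W, -4) = Add(-4, W))
Mul(-3, Function('O')(u)) = Mul(-3, Add(-4, -6)) = Mul(-3, -10) = 30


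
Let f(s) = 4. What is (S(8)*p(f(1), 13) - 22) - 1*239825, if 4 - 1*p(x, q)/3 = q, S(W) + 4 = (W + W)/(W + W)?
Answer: -239766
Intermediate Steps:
S(W) = -3 (S(W) = -4 + (W + W)/(W + W) = -4 + (2*W)/((2*W)) = -4 + (2*W)*(1/(2*W)) = -4 + 1 = -3)
p(x, q) = 12 - 3*q
(S(8)*p(f(1), 13) - 22) - 1*239825 = (-3*(12 - 3*13) - 22) - 1*239825 = (-3*(12 - 39) - 22) - 239825 = (-3*(-27) - 22) - 239825 = (81 - 22) - 239825 = 59 - 239825 = -239766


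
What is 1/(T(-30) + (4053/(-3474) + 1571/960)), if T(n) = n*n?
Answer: 960/864451 ≈ 0.0011105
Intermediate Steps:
T(n) = n**2
1/(T(-30) + (4053/(-3474) + 1571/960)) = 1/((-30)**2 + (4053/(-3474) + 1571/960)) = 1/(900 + (4053*(-1/3474) + 1571*(1/960))) = 1/(900 + (-7/6 + 1571/960)) = 1/(900 + 451/960) = 1/(864451/960) = 960/864451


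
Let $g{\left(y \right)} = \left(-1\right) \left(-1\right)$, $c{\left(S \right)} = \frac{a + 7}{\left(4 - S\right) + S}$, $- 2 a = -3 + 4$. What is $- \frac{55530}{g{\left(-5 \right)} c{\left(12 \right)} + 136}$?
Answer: $- \frac{148080}{367} \approx -403.49$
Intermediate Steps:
$a = - \frac{1}{2}$ ($a = - \frac{-3 + 4}{2} = \left(- \frac{1}{2}\right) 1 = - \frac{1}{2} \approx -0.5$)
$c{\left(S \right)} = \frac{13}{8}$ ($c{\left(S \right)} = \frac{- \frac{1}{2} + 7}{\left(4 - S\right) + S} = \frac{13}{2 \cdot 4} = \frac{13}{2} \cdot \frac{1}{4} = \frac{13}{8}$)
$g{\left(y \right)} = 1$
$- \frac{55530}{g{\left(-5 \right)} c{\left(12 \right)} + 136} = - \frac{55530}{1 \cdot \frac{13}{8} + 136} = - \frac{55530}{\frac{13}{8} + 136} = - \frac{55530}{\frac{1101}{8}} = \left(-55530\right) \frac{8}{1101} = - \frac{148080}{367}$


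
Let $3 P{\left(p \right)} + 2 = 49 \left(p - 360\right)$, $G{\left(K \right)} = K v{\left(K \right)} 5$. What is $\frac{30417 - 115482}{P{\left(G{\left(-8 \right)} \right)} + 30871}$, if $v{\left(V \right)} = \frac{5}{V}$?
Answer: $- \frac{255195}{76196} \approx -3.3492$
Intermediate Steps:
$G{\left(K \right)} = 25$ ($G{\left(K \right)} = K \frac{5}{K} 5 = 5 \cdot 5 = 25$)
$P{\left(p \right)} = - \frac{17642}{3} + \frac{49 p}{3}$ ($P{\left(p \right)} = - \frac{2}{3} + \frac{49 \left(p - 360\right)}{3} = - \frac{2}{3} + \frac{49 \left(-360 + p\right)}{3} = - \frac{2}{3} + \frac{-17640 + 49 p}{3} = - \frac{2}{3} + \left(-5880 + \frac{49 p}{3}\right) = - \frac{17642}{3} + \frac{49 p}{3}$)
$\frac{30417 - 115482}{P{\left(G{\left(-8 \right)} \right)} + 30871} = \frac{30417 - 115482}{\left(- \frac{17642}{3} + \frac{49}{3} \cdot 25\right) + 30871} = - \frac{85065}{\left(- \frac{17642}{3} + \frac{1225}{3}\right) + 30871} = - \frac{85065}{- \frac{16417}{3} + 30871} = - \frac{85065}{\frac{76196}{3}} = \left(-85065\right) \frac{3}{76196} = - \frac{255195}{76196}$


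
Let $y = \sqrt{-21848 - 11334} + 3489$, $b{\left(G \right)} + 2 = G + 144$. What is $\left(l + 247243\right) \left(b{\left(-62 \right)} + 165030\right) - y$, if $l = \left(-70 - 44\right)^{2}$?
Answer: $42968057801 - i \sqrt{33182} \approx 4.2968 \cdot 10^{10} - 182.16 i$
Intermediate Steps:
$l = 12996$ ($l = \left(-114\right)^{2} = 12996$)
$b{\left(G \right)} = 142 + G$ ($b{\left(G \right)} = -2 + \left(G + 144\right) = -2 + \left(144 + G\right) = 142 + G$)
$y = 3489 + i \sqrt{33182}$ ($y = \sqrt{-33182} + 3489 = i \sqrt{33182} + 3489 = 3489 + i \sqrt{33182} \approx 3489.0 + 182.16 i$)
$\left(l + 247243\right) \left(b{\left(-62 \right)} + 165030\right) - y = \left(12996 + 247243\right) \left(\left(142 - 62\right) + 165030\right) - \left(3489 + i \sqrt{33182}\right) = 260239 \left(80 + 165030\right) - \left(3489 + i \sqrt{33182}\right) = 260239 \cdot 165110 - \left(3489 + i \sqrt{33182}\right) = 42968061290 - \left(3489 + i \sqrt{33182}\right) = 42968057801 - i \sqrt{33182}$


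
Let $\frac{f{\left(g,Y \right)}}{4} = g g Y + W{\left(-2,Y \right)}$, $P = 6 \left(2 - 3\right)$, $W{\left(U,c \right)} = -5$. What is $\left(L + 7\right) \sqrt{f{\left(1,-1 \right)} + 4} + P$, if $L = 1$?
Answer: $-6 + 16 i \sqrt{5} \approx -6.0 + 35.777 i$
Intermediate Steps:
$P = -6$ ($P = 6 \left(-1\right) = -6$)
$f{\left(g,Y \right)} = -20 + 4 Y g^{2}$ ($f{\left(g,Y \right)} = 4 \left(g g Y - 5\right) = 4 \left(g^{2} Y - 5\right) = 4 \left(Y g^{2} - 5\right) = 4 \left(-5 + Y g^{2}\right) = -20 + 4 Y g^{2}$)
$\left(L + 7\right) \sqrt{f{\left(1,-1 \right)} + 4} + P = \left(1 + 7\right) \sqrt{\left(-20 + 4 \left(-1\right) 1^{2}\right) + 4} - 6 = 8 \sqrt{\left(-20 + 4 \left(-1\right) 1\right) + 4} - 6 = 8 \sqrt{\left(-20 - 4\right) + 4} - 6 = 8 \sqrt{-24 + 4} - 6 = 8 \sqrt{-20} - 6 = 8 \cdot 2 i \sqrt{5} - 6 = 16 i \sqrt{5} - 6 = -6 + 16 i \sqrt{5}$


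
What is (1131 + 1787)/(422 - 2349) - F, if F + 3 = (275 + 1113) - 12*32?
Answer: -1931845/1927 ≈ -1002.5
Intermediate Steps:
F = 1001 (F = -3 + ((275 + 1113) - 12*32) = -3 + (1388 - 384) = -3 + 1004 = 1001)
(1131 + 1787)/(422 - 2349) - F = (1131 + 1787)/(422 - 2349) - 1*1001 = 2918/(-1927) - 1001 = 2918*(-1/1927) - 1001 = -2918/1927 - 1001 = -1931845/1927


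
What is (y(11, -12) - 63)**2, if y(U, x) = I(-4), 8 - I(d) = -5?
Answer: 2500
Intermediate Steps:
I(d) = 13 (I(d) = 8 - 1*(-5) = 8 + 5 = 13)
y(U, x) = 13
(y(11, -12) - 63)**2 = (13 - 63)**2 = (-50)**2 = 2500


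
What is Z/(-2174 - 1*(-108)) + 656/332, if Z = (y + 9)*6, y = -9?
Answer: 164/83 ≈ 1.9759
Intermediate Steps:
Z = 0 (Z = (-9 + 9)*6 = 0*6 = 0)
Z/(-2174 - 1*(-108)) + 656/332 = 0/(-2174 - 1*(-108)) + 656/332 = 0/(-2174 + 108) + 656*(1/332) = 0/(-2066) + 164/83 = 0*(-1/2066) + 164/83 = 0 + 164/83 = 164/83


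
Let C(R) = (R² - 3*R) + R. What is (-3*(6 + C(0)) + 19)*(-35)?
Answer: -35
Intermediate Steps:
C(R) = R² - 2*R
(-3*(6 + C(0)) + 19)*(-35) = (-3*(6 + 0*(-2 + 0)) + 19)*(-35) = (-3*(6 + 0*(-2)) + 19)*(-35) = (-3*(6 + 0) + 19)*(-35) = (-3*6 + 19)*(-35) = (-18 + 19)*(-35) = 1*(-35) = -35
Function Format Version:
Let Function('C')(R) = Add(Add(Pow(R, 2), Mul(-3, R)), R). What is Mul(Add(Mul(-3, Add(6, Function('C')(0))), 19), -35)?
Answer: -35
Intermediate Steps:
Function('C')(R) = Add(Pow(R, 2), Mul(-2, R))
Mul(Add(Mul(-3, Add(6, Function('C')(0))), 19), -35) = Mul(Add(Mul(-3, Add(6, Mul(0, Add(-2, 0)))), 19), -35) = Mul(Add(Mul(-3, Add(6, Mul(0, -2))), 19), -35) = Mul(Add(Mul(-3, Add(6, 0)), 19), -35) = Mul(Add(Mul(-3, 6), 19), -35) = Mul(Add(-18, 19), -35) = Mul(1, -35) = -35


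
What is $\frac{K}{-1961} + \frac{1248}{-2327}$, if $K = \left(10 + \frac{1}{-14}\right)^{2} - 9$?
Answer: $- \frac{40040879}{68799724} \approx -0.58199$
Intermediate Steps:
$K = \frac{17557}{196}$ ($K = \left(10 - \frac{1}{14}\right)^{2} - 9 = \left(\frac{139}{14}\right)^{2} - 9 = \frac{19321}{196} - 9 = \frac{17557}{196} \approx 89.577$)
$\frac{K}{-1961} + \frac{1248}{-2327} = \frac{17557}{196 \left(-1961\right)} + \frac{1248}{-2327} = \frac{17557}{196} \left(- \frac{1}{1961}\right) + 1248 \left(- \frac{1}{2327}\right) = - \frac{17557}{384356} - \frac{96}{179} = - \frac{40040879}{68799724}$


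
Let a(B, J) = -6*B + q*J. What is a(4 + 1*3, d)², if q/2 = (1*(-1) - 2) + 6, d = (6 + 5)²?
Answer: 467856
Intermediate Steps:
d = 121 (d = 11² = 121)
q = 6 (q = 2*((1*(-1) - 2) + 6) = 2*((-1 - 2) + 6) = 2*(-3 + 6) = 2*3 = 6)
a(B, J) = -6*B + 6*J
a(4 + 1*3, d)² = (-6*(4 + 1*3) + 6*121)² = (-6*(4 + 3) + 726)² = (-6*7 + 726)² = (-42 + 726)² = 684² = 467856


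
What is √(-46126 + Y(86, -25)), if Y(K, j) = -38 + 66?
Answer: 3*I*√5122 ≈ 214.7*I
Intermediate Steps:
Y(K, j) = 28
√(-46126 + Y(86, -25)) = √(-46126 + 28) = √(-46098) = 3*I*√5122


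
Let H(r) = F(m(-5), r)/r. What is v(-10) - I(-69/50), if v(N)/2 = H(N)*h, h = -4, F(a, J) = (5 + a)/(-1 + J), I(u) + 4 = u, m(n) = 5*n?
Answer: 3759/550 ≈ 6.8345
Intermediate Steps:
I(u) = -4 + u
F(a, J) = (5 + a)/(-1 + J)
H(r) = -20/(r*(-1 + r)) (H(r) = ((5 + 5*(-5))/(-1 + r))/r = ((5 - 25)/(-1 + r))/r = (-20/(-1 + r))/r = -20/(r*(-1 + r)))
v(N) = 160/(N*(-1 + N)) (v(N) = 2*(-20/(N*(-1 + N))*(-4)) = 2*(80/(N*(-1 + N))) = 160/(N*(-1 + N)))
v(-10) - I(-69/50) = 160/(-10*(-1 - 10)) - (-4 - 69/50) = 160*(-⅒)/(-11) - (-4 - 69*1/50) = 160*(-⅒)*(-1/11) - (-4 - 69/50) = 16/11 - 1*(-269/50) = 16/11 + 269/50 = 3759/550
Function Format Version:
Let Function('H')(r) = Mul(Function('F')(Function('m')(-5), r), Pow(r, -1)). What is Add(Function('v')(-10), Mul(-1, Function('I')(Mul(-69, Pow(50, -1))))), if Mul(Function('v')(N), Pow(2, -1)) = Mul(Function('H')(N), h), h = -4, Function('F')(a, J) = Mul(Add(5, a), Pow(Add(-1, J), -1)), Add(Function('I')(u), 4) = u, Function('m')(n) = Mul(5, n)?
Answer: Rational(3759, 550) ≈ 6.8345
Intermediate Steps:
Function('I')(u) = Add(-4, u)
Function('F')(a, J) = Mul(Pow(Add(-1, J), -1), Add(5, a))
Function('H')(r) = Mul(-20, Pow(r, -1), Pow(Add(-1, r), -1)) (Function('H')(r) = Mul(Mul(Pow(Add(-1, r), -1), Add(5, Mul(5, -5))), Pow(r, -1)) = Mul(Mul(Pow(Add(-1, r), -1), Add(5, -25)), Pow(r, -1)) = Mul(Mul(Pow(Add(-1, r), -1), -20), Pow(r, -1)) = Mul(Mul(-20, Pow(Add(-1, r), -1)), Pow(r, -1)) = Mul(-20, Pow(r, -1), Pow(Add(-1, r), -1)))
Function('v')(N) = Mul(160, Pow(N, -1), Pow(Add(-1, N), -1)) (Function('v')(N) = Mul(2, Mul(Mul(-20, Pow(N, -1), Pow(Add(-1, N), -1)), -4)) = Mul(2, Mul(80, Pow(N, -1), Pow(Add(-1, N), -1))) = Mul(160, Pow(N, -1), Pow(Add(-1, N), -1)))
Add(Function('v')(-10), Mul(-1, Function('I')(Mul(-69, Pow(50, -1))))) = Add(Mul(160, Pow(-10, -1), Pow(Add(-1, -10), -1)), Mul(-1, Add(-4, Mul(-69, Pow(50, -1))))) = Add(Mul(160, Rational(-1, 10), Pow(-11, -1)), Mul(-1, Add(-4, Mul(-69, Rational(1, 50))))) = Add(Mul(160, Rational(-1, 10), Rational(-1, 11)), Mul(-1, Add(-4, Rational(-69, 50)))) = Add(Rational(16, 11), Mul(-1, Rational(-269, 50))) = Add(Rational(16, 11), Rational(269, 50)) = Rational(3759, 550)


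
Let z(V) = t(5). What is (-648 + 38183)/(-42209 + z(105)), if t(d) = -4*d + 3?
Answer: -37535/42226 ≈ -0.88891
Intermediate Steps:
t(d) = 3 - 4*d
z(V) = -17 (z(V) = 3 - 4*5 = 3 - 20 = -17)
(-648 + 38183)/(-42209 + z(105)) = (-648 + 38183)/(-42209 - 17) = 37535/(-42226) = 37535*(-1/42226) = -37535/42226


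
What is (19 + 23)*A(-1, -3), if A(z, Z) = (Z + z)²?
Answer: 672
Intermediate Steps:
(19 + 23)*A(-1, -3) = (19 + 23)*(-3 - 1)² = 42*(-4)² = 42*16 = 672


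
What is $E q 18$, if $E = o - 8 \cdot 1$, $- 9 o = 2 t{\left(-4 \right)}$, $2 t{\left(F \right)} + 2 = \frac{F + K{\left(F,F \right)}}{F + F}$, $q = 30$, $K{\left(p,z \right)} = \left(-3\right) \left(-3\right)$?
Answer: $- \frac{8325}{2} \approx -4162.5$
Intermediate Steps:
$K{\left(p,z \right)} = 9$
$t{\left(F \right)} = -1 + \frac{9 + F}{4 F}$ ($t{\left(F \right)} = -1 + \frac{\left(F + 9\right) \frac{1}{F + F}}{2} = -1 + \frac{\left(9 + F\right) \frac{1}{2 F}}{2} = -1 + \frac{\frac{1}{2} \frac{1}{F} \left(9 + F\right)}{2} = -1 + \frac{9 + F}{4 F}$)
$o = \frac{7}{24}$ ($o = - \frac{2 \frac{3 \left(3 - -4\right)}{4 \left(-4\right)}}{9} = - \frac{2 \cdot \frac{3}{4} \left(- \frac{1}{4}\right) \left(3 + 4\right)}{9} = - \frac{2 \cdot \frac{3}{4} \left(- \frac{1}{4}\right) 7}{9} = - \frac{2 \left(- \frac{21}{16}\right)}{9} = \left(- \frac{1}{9}\right) \left(- \frac{21}{8}\right) = \frac{7}{24} \approx 0.29167$)
$E = - \frac{185}{24}$ ($E = \frac{7}{24} - 8 \cdot 1 = \frac{7}{24} - 8 = - \frac{185}{24} \approx -7.7083$)
$E q 18 = \left(- \frac{185}{24}\right) 30 \cdot 18 = \left(- \frac{925}{4}\right) 18 = - \frac{8325}{2}$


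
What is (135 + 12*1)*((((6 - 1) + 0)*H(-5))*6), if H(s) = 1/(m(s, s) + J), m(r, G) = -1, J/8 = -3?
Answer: -882/5 ≈ -176.40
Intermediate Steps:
J = -24 (J = 8*(-3) = -24)
H(s) = -1/25 (H(s) = 1/(-1 - 24) = 1/(-25) = -1/25)
(135 + 12*1)*((((6 - 1) + 0)*H(-5))*6) = (135 + 12*1)*((((6 - 1) + 0)*(-1/25))*6) = (135 + 12)*(((5 + 0)*(-1/25))*6) = 147*((5*(-1/25))*6) = 147*(-⅕*6) = 147*(-6/5) = -882/5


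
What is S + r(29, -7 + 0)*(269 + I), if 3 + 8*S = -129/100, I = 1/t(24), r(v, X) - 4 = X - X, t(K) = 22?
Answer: 9465681/8800 ≈ 1075.6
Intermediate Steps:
r(v, X) = 4 (r(v, X) = 4 + (X - X) = 4 + 0 = 4)
I = 1/22 ≈ 0.045455
S = -429/800 (S = -3/8 + (-129/100)/8 = -3/8 + (-129*1/100)/8 = -3/8 + (1/8)*(-129/100) = -3/8 - 129/800 = -429/800 ≈ -0.53625)
S + r(29, -7 + 0)*(269 + I) = -429/800 + 4*(269 + 1/22) = -429/800 + 4*(5919/22) = -429/800 + 11838/11 = 9465681/8800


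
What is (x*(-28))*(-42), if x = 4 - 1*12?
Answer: -9408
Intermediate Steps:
x = -8 (x = 4 - 12 = -8)
(x*(-28))*(-42) = -8*(-28)*(-42) = 224*(-42) = -9408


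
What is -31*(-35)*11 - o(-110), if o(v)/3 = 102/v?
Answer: 656578/55 ≈ 11938.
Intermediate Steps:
o(v) = 306/v (o(v) = 3*(102/v) = 306/v)
-31*(-35)*11 - o(-110) = -31*(-35)*11 - 306/(-110) = 1085*11 - 306*(-1)/110 = 11935 - 1*(-153/55) = 11935 + 153/55 = 656578/55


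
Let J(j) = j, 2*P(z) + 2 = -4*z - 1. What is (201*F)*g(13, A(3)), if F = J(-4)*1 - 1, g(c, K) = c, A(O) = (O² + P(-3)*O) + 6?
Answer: -13065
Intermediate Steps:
P(z) = -3/2 - 2*z (P(z) = -1 + (-4*z - 1)/2 = -1 + (-1 - 4*z)/2 = -1 + (-½ - 2*z) = -3/2 - 2*z)
A(O) = 6 + O² + 9*O/2 (A(O) = (O² + (-3/2 - 2*(-3))*O) + 6 = (O² + (-3/2 + 6)*O) + 6 = (O² + 9*O/2) + 6 = 6 + O² + 9*O/2)
F = -5 (F = -4*1 - 1 = -4 - 1 = -5)
(201*F)*g(13, A(3)) = (201*(-5))*13 = -1005*13 = -13065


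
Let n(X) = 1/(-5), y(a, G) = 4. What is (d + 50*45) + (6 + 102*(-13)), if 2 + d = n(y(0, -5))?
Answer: 4639/5 ≈ 927.80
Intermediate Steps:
n(X) = -⅕ (n(X) = 1*(-⅕) = -⅕)
d = -11/5 (d = -2 - ⅕ = -11/5 ≈ -2.2000)
(d + 50*45) + (6 + 102*(-13)) = (-11/5 + 50*45) + (6 + 102*(-13)) = (-11/5 + 2250) + (6 - 1326) = 11239/5 - 1320 = 4639/5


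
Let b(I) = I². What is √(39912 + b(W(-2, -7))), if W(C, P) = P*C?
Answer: 2*√10027 ≈ 200.27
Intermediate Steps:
W(C, P) = C*P
√(39912 + b(W(-2, -7))) = √(39912 + (-2*(-7))²) = √(39912 + 14²) = √(39912 + 196) = √40108 = 2*√10027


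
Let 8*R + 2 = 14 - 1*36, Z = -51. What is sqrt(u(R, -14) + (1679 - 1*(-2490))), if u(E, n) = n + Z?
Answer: 6*sqrt(114) ≈ 64.063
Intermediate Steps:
R = -3 (R = -1/4 + (14 - 1*36)/8 = -1/4 + (14 - 36)/8 = -1/4 + (1/8)*(-22) = -1/4 - 11/4 = -3)
u(E, n) = -51 + n (u(E, n) = n - 51 = -51 + n)
sqrt(u(R, -14) + (1679 - 1*(-2490))) = sqrt((-51 - 14) + (1679 - 1*(-2490))) = sqrt(-65 + (1679 + 2490)) = sqrt(-65 + 4169) = sqrt(4104) = 6*sqrt(114)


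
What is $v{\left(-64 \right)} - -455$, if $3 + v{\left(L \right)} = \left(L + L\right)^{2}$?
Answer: $16836$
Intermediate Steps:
$v{\left(L \right)} = -3 + 4 L^{2}$ ($v{\left(L \right)} = -3 + \left(L + L\right)^{2} = -3 + \left(2 L\right)^{2} = -3 + 4 L^{2}$)
$v{\left(-64 \right)} - -455 = \left(-3 + 4 \left(-64\right)^{2}\right) - -455 = \left(-3 + 4 \cdot 4096\right) + 455 = \left(-3 + 16384\right) + 455 = 16381 + 455 = 16836$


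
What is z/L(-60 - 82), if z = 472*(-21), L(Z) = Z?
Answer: 4956/71 ≈ 69.803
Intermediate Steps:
z = -9912
z/L(-60 - 82) = -9912/(-60 - 82) = -9912/(-142) = -9912*(-1/142) = 4956/71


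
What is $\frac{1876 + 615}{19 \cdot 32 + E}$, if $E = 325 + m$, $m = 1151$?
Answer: $\frac{2491}{2084} \approx 1.1953$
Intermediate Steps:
$E = 1476$ ($E = 325 + 1151 = 1476$)
$\frac{1876 + 615}{19 \cdot 32 + E} = \frac{1876 + 615}{19 \cdot 32 + 1476} = \frac{2491}{608 + 1476} = \frac{2491}{2084}$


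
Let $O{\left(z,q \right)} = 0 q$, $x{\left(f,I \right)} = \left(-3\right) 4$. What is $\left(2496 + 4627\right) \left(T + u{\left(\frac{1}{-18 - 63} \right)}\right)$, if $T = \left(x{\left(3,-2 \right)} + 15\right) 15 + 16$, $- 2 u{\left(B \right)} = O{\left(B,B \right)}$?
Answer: $434503$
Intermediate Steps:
$x{\left(f,I \right)} = -12$
$O{\left(z,q \right)} = 0$
$u{\left(B \right)} = 0$ ($u{\left(B \right)} = \left(- \frac{1}{2}\right) 0 = 0$)
$T = 61$ ($T = \left(-12 + 15\right) 15 + 16 = 3 \cdot 15 + 16 = 45 + 16 = 61$)
$\left(2496 + 4627\right) \left(T + u{\left(\frac{1}{-18 - 63} \right)}\right) = \left(2496 + 4627\right) \left(61 + 0\right) = 7123 \cdot 61 = 434503$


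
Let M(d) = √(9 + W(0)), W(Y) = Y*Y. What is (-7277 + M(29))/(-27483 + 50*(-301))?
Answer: 7274/42533 ≈ 0.17102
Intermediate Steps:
W(Y) = Y²
M(d) = 3 (M(d) = √(9 + 0²) = √(9 + 0) = √9 = 3)
(-7277 + M(29))/(-27483 + 50*(-301)) = (-7277 + 3)/(-27483 + 50*(-301)) = -7274/(-27483 - 15050) = -7274/(-42533) = -7274*(-1/42533) = 7274/42533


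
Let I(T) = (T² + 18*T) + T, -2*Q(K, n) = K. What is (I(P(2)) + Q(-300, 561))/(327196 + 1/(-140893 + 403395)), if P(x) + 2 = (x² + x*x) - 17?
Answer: 16275124/85889604393 ≈ 0.00018949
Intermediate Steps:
Q(K, n) = -K/2
P(x) = -19 + 2*x² (P(x) = -2 + ((x² + x*x) - 17) = -2 + ((x² + x²) - 17) = -2 + (2*x² - 17) = -2 + (-17 + 2*x²) = -19 + 2*x²)
I(T) = T² + 19*T
(I(P(2)) + Q(-300, 561))/(327196 + 1/(-140893 + 403395)) = ((-19 + 2*2²)*(19 + (-19 + 2*2²)) - ½*(-300))/(327196 + 1/(-140893 + 403395)) = ((-19 + 2*4)*(19 + (-19 + 2*4)) + 150)/(327196 + 1/262502) = ((-19 + 8)*(19 + (-19 + 8)) + 150)/(327196 + 1/262502) = (-11*(19 - 11) + 150)/(85889604393/262502) = (-11*8 + 150)*(262502/85889604393) = (-88 + 150)*(262502/85889604393) = 62*(262502/85889604393) = 16275124/85889604393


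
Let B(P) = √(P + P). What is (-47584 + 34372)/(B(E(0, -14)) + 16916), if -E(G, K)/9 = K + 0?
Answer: -55873548/71537701 + 19818*√7/71537701 ≈ -0.78030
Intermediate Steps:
E(G, K) = -9*K (E(G, K) = -9*(K + 0) = -9*K)
B(P) = √2*√P (B(P) = √(2*P) = √2*√P)
(-47584 + 34372)/(B(E(0, -14)) + 16916) = (-47584 + 34372)/(√2*√(-9*(-14)) + 16916) = -13212/(√2*√126 + 16916) = -13212/(√2*(3*√14) + 16916) = -13212/(6*√7 + 16916) = -13212/(16916 + 6*√7)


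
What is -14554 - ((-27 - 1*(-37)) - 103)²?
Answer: -23203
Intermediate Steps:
-14554 - ((-27 - 1*(-37)) - 103)² = -14554 - ((-27 + 37) - 103)² = -14554 - (10 - 103)² = -14554 - 1*(-93)² = -14554 - 1*8649 = -14554 - 8649 = -23203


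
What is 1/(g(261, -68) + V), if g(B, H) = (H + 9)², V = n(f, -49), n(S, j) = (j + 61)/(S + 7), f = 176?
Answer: 61/212345 ≈ 0.00028727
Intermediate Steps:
n(S, j) = (61 + j)/(7 + S)
V = 4/61 (V = (61 - 49)/(7 + 176) = 12/183 = (1/183)*12 = 4/61 ≈ 0.065574)
g(B, H) = (9 + H)²
1/(g(261, -68) + V) = 1/((9 - 68)² + 4/61) = 1/((-59)² + 4/61) = 1/(3481 + 4/61) = 1/(212345/61) = 61/212345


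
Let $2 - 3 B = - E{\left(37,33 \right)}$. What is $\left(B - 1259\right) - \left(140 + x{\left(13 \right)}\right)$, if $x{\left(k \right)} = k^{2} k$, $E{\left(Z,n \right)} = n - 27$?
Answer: $- \frac{10780}{3} \approx -3593.3$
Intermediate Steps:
$E{\left(Z,n \right)} = -27 + n$
$x{\left(k \right)} = k^{3}$
$B = \frac{8}{3}$ ($B = \frac{2}{3} - \frac{\left(-1\right) \left(-27 + 33\right)}{3} = \frac{2}{3} - \frac{\left(-1\right) 6}{3} = \frac{2}{3} - -2 = \frac{2}{3} + 2 = \frac{8}{3} \approx 2.6667$)
$\left(B - 1259\right) - \left(140 + x{\left(13 \right)}\right) = \left(\frac{8}{3} - 1259\right) - 2337 = - \frac{3769}{3} - 2337 = - \frac{10780}{3}$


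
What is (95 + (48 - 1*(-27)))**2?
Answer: 28900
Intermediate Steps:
(95 + (48 - 1*(-27)))**2 = (95 + (48 + 27))**2 = (95 + 75)**2 = 170**2 = 28900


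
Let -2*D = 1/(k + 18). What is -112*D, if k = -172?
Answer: -4/11 ≈ -0.36364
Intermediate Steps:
D = 1/308 (D = -1/(2*(-172 + 18)) = -½/(-154) = -½*(-1/154) = 1/308 ≈ 0.0032468)
-112*D = -112*1/308 = -4/11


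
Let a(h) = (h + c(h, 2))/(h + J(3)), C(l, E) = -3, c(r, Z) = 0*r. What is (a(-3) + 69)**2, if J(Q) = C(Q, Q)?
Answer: 19321/4 ≈ 4830.3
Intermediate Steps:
c(r, Z) = 0
J(Q) = -3
a(h) = h/(-3 + h) (a(h) = (h + 0)/(h - 3) = h/(-3 + h))
(a(-3) + 69)**2 = (-3/(-3 - 3) + 69)**2 = (-3/(-6) + 69)**2 = (-3*(-1/6) + 69)**2 = (1/2 + 69)**2 = (139/2)**2 = 19321/4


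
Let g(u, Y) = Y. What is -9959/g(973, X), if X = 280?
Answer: -9959/280 ≈ -35.568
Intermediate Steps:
-9959/g(973, X) = -9959/280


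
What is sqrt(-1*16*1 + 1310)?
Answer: sqrt(1294) ≈ 35.972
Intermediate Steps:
sqrt(-1*16*1 + 1310) = sqrt(-16*1 + 1310) = sqrt(-16 + 1310) = sqrt(1294)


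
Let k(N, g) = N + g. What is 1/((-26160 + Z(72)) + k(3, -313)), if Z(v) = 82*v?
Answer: -1/20566 ≈ -4.8624e-5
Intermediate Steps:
1/((-26160 + Z(72)) + k(3, -313)) = 1/((-26160 + 82*72) + (3 - 313)) = 1/((-26160 + 5904) - 310) = 1/(-20256 - 310) = 1/(-20566) = -1/20566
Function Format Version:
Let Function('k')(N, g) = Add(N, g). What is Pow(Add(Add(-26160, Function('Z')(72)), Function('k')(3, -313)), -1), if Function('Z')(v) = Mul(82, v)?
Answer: Rational(-1, 20566) ≈ -4.8624e-5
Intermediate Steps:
Pow(Add(Add(-26160, Function('Z')(72)), Function('k')(3, -313)), -1) = Pow(Add(Add(-26160, Mul(82, 72)), Add(3, -313)), -1) = Pow(Add(Add(-26160, 5904), -310), -1) = Pow(Add(-20256, -310), -1) = Pow(-20566, -1) = Rational(-1, 20566)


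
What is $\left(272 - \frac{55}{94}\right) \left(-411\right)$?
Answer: $- \frac{10485843}{94} \approx -1.1155 \cdot 10^{5}$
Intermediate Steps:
$\left(272 - \frac{55}{94}\right) \left(-411\right) = \frac{25513}{94} \left(-411\right) = - \frac{10485843}{94}$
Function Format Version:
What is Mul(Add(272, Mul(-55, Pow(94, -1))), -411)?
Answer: Rational(-10485843, 94) ≈ -1.1155e+5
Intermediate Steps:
Mul(Add(272, Mul(-55, Pow(94, -1))), -411) = Mul(Add(272, Mul(-55, Rational(1, 94))), -411) = Mul(Add(272, Rational(-55, 94)), -411) = Mul(Rational(25513, 94), -411) = Rational(-10485843, 94)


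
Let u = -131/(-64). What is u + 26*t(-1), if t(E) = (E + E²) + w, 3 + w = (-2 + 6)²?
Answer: 21763/64 ≈ 340.05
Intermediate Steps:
u = 131/64 (u = -131*(-1/64) = 131/64 ≈ 2.0469)
w = 13 (w = -3 + (-2 + 6)² = -3 + 4² = -3 + 16 = 13)
t(E) = 13 + E + E² (t(E) = (E + E²) + 13 = 13 + E + E²)
u + 26*t(-1) = 131/64 + 26*(13 - 1 + (-1)²) = 131/64 + 26*(13 - 1 + 1) = 131/64 + 26*13 = 131/64 + 338 = 21763/64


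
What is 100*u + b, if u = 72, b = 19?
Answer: 7219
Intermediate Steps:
100*u + b = 100*72 + 19 = 7200 + 19 = 7219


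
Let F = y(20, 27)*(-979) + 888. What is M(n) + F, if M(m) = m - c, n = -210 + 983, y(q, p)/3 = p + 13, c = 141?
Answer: -115960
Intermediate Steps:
y(q, p) = 39 + 3*p (y(q, p) = 3*(p + 13) = 3*(13 + p) = 39 + 3*p)
n = 773
F = -116592 (F = (39 + 3*27)*(-979) + 888 = (39 + 81)*(-979) + 888 = 120*(-979) + 888 = -117480 + 888 = -116592)
M(m) = -141 + m (M(m) = m - 1*141 = m - 141 = -141 + m)
M(n) + F = (-141 + 773) - 116592 = 632 - 116592 = -115960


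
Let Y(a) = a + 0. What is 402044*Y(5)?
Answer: 2010220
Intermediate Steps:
Y(a) = a
402044*Y(5) = 402044*5 = 2010220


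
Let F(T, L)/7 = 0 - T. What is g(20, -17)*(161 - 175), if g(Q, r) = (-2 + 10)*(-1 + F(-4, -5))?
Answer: -3024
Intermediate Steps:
F(T, L) = -7*T (F(T, L) = 7*(0 - T) = 7*(-T) = -7*T)
g(Q, r) = 216 (g(Q, r) = (-2 + 10)*(-1 - 7*(-4)) = 8*(-1 + 28) = 8*27 = 216)
g(20, -17)*(161 - 175) = 216*(161 - 175) = 216*(-14) = -3024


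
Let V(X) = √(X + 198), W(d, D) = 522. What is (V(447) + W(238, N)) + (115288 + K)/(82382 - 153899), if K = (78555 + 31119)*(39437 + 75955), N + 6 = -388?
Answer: -12618285622/71517 + √645 ≈ -1.7641e+5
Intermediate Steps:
N = -394 (N = -6 - 388 = -394)
V(X) = √(198 + X)
K = 12655502208 (K = 109674*115392 = 12655502208)
(V(447) + W(238, N)) + (115288 + K)/(82382 - 153899) = (√(198 + 447) + 522) + (115288 + 12655502208)/(82382 - 153899) = (√645 + 522) + 12655617496/(-71517) = (522 + √645) + 12655617496*(-1/71517) = (522 + √645) - 12655617496/71517 = -12618285622/71517 + √645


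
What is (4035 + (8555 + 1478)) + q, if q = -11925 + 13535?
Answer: 15678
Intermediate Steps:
q = 1610
(4035 + (8555 + 1478)) + q = (4035 + (8555 + 1478)) + 1610 = (4035 + 10033) + 1610 = 14068 + 1610 = 15678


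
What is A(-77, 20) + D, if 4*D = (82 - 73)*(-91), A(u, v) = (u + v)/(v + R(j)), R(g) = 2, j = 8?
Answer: -9123/44 ≈ -207.34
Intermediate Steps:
A(u, v) = (u + v)/(2 + v) (A(u, v) = (u + v)/(v + 2) = (u + v)/(2 + v))
D = -819/4 (D = ((82 - 73)*(-91))/4 = (9*(-91))/4 = (¼)*(-819) = -819/4 ≈ -204.75)
A(-77, 20) + D = (-77 + 20)/(2 + 20) - 819/4 = -57/22 - 819/4 = -9123/44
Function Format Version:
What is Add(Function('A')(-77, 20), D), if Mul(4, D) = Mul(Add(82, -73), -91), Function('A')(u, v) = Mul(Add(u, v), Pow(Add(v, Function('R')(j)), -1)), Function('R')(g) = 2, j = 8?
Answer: Rational(-9123, 44) ≈ -207.34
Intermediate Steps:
Function('A')(u, v) = Mul(Pow(Add(2, v), -1), Add(u, v)) (Function('A')(u, v) = Mul(Add(u, v), Pow(Add(v, 2), -1)) = Mul(Add(u, v), Pow(Add(2, v), -1)) = Mul(Pow(Add(2, v), -1), Add(u, v)))
D = Rational(-819, 4) (D = Mul(Rational(1, 4), Mul(Add(82, -73), -91)) = Mul(Rational(1, 4), Mul(9, -91)) = Mul(Rational(1, 4), -819) = Rational(-819, 4) ≈ -204.75)
Add(Function('A')(-77, 20), D) = Add(Mul(Pow(Add(2, 20), -1), Add(-77, 20)), Rational(-819, 4)) = Add(Mul(Pow(22, -1), -57), Rational(-819, 4)) = Add(Mul(Rational(1, 22), -57), Rational(-819, 4)) = Add(Rational(-57, 22), Rational(-819, 4)) = Rational(-9123, 44)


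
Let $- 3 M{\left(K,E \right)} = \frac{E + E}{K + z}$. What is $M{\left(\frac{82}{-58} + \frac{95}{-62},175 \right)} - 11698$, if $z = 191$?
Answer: $- \frac{1695235382}{144909} \approx -11699.0$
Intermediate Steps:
$M{\left(K,E \right)} = - \frac{2 E}{3 \left(191 + K\right)}$ ($M{\left(K,E \right)} = - \frac{\left(E + E\right) \frac{1}{K + 191}}{3} = - \frac{2 E \frac{1}{191 + K}}{3} = - \frac{2 E}{3 \left(191 + K\right)}$)
$M{\left(\frac{82}{-58} + \frac{95}{-62},175 \right)} - 11698 = \left(-2\right) 175 \frac{1}{573 + 3 \left(\frac{82}{-58} + \frac{95}{-62}\right)} - 11698 = \left(-2\right) 175 \frac{1}{573 + 3 \left(82 \left(- \frac{1}{58}\right) + 95 \left(- \frac{1}{62}\right)\right)} - 11698 = \left(-2\right) 175 \frac{1}{573 + 3 \left(- \frac{41}{29} - \frac{95}{62}\right)} - 11698 = \left(-2\right) 175 \frac{1}{573 + 3 \left(- \frac{5297}{1798}\right)} - 11698 = \left(-2\right) 175 \frac{1}{573 - \frac{15891}{1798}} - 11698 = \left(-2\right) 175 \frac{1}{\frac{1014363}{1798}} - 11698 = \left(-2\right) 175 \cdot \frac{1798}{1014363} - 11698 = - \frac{89900}{144909} - 11698 = - \frac{1695235382}{144909}$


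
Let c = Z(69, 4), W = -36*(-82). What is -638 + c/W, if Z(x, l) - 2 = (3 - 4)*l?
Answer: -941689/1476 ≈ -638.00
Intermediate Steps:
Z(x, l) = 2 - l (Z(x, l) = 2 + (3 - 4)*l = 2 - l)
W = 2952
c = -2 (c = 2 - 1*4 = 2 - 4 = -2)
-638 + c/W = -638 - 2/2952 = -638 - 2*1/2952 = -638 - 1/1476 = -941689/1476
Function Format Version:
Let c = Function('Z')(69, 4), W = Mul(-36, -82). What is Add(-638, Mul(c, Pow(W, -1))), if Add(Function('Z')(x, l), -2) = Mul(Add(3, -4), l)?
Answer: Rational(-941689, 1476) ≈ -638.00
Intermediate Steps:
Function('Z')(x, l) = Add(2, Mul(-1, l)) (Function('Z')(x, l) = Add(2, Mul(Add(3, -4), l)) = Add(2, Mul(-1, l)))
W = 2952
c = -2 (c = Add(2, Mul(-1, 4)) = Add(2, -4) = -2)
Add(-638, Mul(c, Pow(W, -1))) = Add(-638, Mul(-2, Pow(2952, -1))) = Add(-638, Mul(-2, Rational(1, 2952))) = Add(-638, Rational(-1, 1476)) = Rational(-941689, 1476)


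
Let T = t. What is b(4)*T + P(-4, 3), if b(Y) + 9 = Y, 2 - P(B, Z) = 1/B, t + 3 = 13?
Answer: -191/4 ≈ -47.750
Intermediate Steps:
t = 10 (t = -3 + 13 = 10)
P(B, Z) = 2 - 1/B
T = 10
b(Y) = -9 + Y
b(4)*T + P(-4, 3) = (-9 + 4)*10 + (2 - 1/(-4)) = -5*10 + (2 - 1*(-¼)) = -50 + (2 + ¼) = -50 + 9/4 = -191/4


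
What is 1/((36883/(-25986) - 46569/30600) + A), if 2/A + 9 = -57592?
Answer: -2544593296200/7484256152413 ≈ -0.33999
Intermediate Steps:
A = -2/57601 (A = 2/(-9 - 57592) = 2/(-57601) = 2*(-1/57601) = -2/57601 ≈ -3.4722e-5)
1/((36883/(-25986) - 46569/30600) + A) = 1/((36883/(-25986) - 46569/30600) - 2/57601) = 1/((36883*(-1/25986) - 46569*1/30600) - 2/57601) = 1/((-36883/25986 - 15523/10200) - 2/57601) = 1/(-129931213/44176200 - 2/57601) = 1/(-7484256152413/2544593296200) = -2544593296200/7484256152413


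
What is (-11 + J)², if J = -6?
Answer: 289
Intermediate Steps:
(-11 + J)² = (-11 - 6)² = (-17)² = 289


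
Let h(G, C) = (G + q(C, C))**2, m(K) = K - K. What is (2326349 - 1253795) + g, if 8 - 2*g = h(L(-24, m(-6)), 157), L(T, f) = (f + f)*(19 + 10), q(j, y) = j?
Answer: 2120467/2 ≈ 1.0602e+6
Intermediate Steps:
m(K) = 0
L(T, f) = 58*f (L(T, f) = (2*f)*29 = 58*f)
h(G, C) = (C + G)**2 (h(G, C) = (G + C)**2 = (C + G)**2)
g = -24641/2 (g = 4 - (157 + 58*0)**2/2 = 4 - (157 + 0)**2/2 = 4 - 1/2*157**2 = 4 - 1/2*24649 = 4 - 24649/2 = -24641/2 ≈ -12321.)
(2326349 - 1253795) + g = (2326349 - 1253795) - 24641/2 = 1072554 - 24641/2 = 2120467/2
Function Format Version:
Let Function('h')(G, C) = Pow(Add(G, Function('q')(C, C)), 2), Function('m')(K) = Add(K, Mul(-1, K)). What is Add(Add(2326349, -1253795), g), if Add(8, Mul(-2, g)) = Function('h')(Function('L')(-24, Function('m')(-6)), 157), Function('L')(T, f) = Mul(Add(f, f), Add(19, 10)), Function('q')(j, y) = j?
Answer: Rational(2120467, 2) ≈ 1.0602e+6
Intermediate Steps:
Function('m')(K) = 0
Function('L')(T, f) = Mul(58, f) (Function('L')(T, f) = Mul(Mul(2, f), 29) = Mul(58, f))
Function('h')(G, C) = Pow(Add(C, G), 2) (Function('h')(G, C) = Pow(Add(G, C), 2) = Pow(Add(C, G), 2))
g = Rational(-24641, 2) (g = Add(4, Mul(Rational(-1, 2), Pow(Add(157, Mul(58, 0)), 2))) = Add(4, Mul(Rational(-1, 2), Pow(Add(157, 0), 2))) = Add(4, Mul(Rational(-1, 2), Pow(157, 2))) = Add(4, Mul(Rational(-1, 2), 24649)) = Add(4, Rational(-24649, 2)) = Rational(-24641, 2) ≈ -12321.)
Add(Add(2326349, -1253795), g) = Add(Add(2326349, -1253795), Rational(-24641, 2)) = Add(1072554, Rational(-24641, 2)) = Rational(2120467, 2)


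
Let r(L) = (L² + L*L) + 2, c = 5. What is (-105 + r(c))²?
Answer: 2809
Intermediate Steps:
r(L) = 2 + 2*L² (r(L) = (L² + L²) + 2 = 2*L² + 2 = 2 + 2*L²)
(-105 + r(c))² = (-105 + (2 + 2*5²))² = (-105 + (2 + 2*25))² = (-105 + (2 + 50))² = (-105 + 52)² = (-53)² = 2809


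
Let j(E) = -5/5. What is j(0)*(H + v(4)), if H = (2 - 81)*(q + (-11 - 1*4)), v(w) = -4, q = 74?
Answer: 4665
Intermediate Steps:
j(E) = -1 (j(E) = -5*⅕ = -1)
H = -4661 (H = (2 - 81)*(74 + (-11 - 1*4)) = -79*(74 + (-11 - 4)) = -79*(74 - 15) = -79*59 = -4661)
j(0)*(H + v(4)) = -(-4661 - 4) = -1*(-4665) = 4665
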